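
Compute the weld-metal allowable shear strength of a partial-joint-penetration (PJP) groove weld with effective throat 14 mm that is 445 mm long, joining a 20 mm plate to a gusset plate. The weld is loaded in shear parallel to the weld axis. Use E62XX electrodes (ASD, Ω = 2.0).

R_n/Ω ≈ 1160 kN

E62XX → F_EXX = 620 MPa.
Effective throat (given) t_e = 14 mm.
A_we = 14 × 445 = 6230 mm².
F_nw = 0.6 F_EXX = 372 MPa.
R_n/Ω = (372 × 6230) / 2.0 × 10⁻³ = 1159 kN.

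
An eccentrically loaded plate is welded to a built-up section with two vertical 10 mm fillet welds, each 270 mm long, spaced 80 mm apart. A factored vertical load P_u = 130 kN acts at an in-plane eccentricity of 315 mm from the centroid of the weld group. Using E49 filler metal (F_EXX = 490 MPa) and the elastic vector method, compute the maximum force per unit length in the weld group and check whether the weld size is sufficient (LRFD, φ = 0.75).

Total weld length L_w = 540 mm. Treat welds as unit-width lines.
Polar moment about centroid: J = 2[d³/12 + d(b/2)²] = 2[270³/12 + 270×40²] = 4144000 mm³.
Direct shear f_v = P/L_w = 130×10³ / 540 = 240.7 N/mm (vertical).
Torsion M = P·e = 130×10³ × 315 = 40950000 N·mm.
Critical point at (x, y) = (40, 135) from centroid. f_tx = M·y/J = 1334 N/mm; f_ty = M·x/J = 395.2 N/mm.
Resultant f_max = √[f_tx² + (f_v + f_ty)²] = √[1334² + (240.7 + 395.2)²] = 1478 N/mm.
Capacity per unit length: φr_n = 0.75 × 0.6 × 490 × (0.707 × 10) = 1559 N/mm.
1478 ≤ 1559 → adequate.

f_max ≈ 1480 N/mm; adequate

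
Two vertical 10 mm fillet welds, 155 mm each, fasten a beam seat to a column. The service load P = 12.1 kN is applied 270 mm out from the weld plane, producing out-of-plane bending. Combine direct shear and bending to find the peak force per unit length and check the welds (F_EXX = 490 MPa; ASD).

f_max ≈ 410 N/mm; adequate

L_w = 2 × 155 = 310 mm; section modulus (unit throat) S = 2 × L²/6 = 8008 mm².
Direct shear f_v = P/L_w = 12.1×10³/310 = 39.03 N/mm.
Moment M = P × e = 12.1×10³ × 270 = 3267000 N·mm; bending f_b = M/S = 408 N/mm.
f_max = √(f_v² + f_b²) = √(39.03² + 408²) = 409.8 N/mm.
r_n/Ω = (1/2.0) × 0.6 × 490 × (0.707 × 10) = 1039 N/mm → adequate.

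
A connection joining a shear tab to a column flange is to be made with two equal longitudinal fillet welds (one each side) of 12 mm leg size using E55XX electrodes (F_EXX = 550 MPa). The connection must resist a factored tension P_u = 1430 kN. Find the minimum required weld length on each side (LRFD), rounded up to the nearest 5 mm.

Throat t_e = 0.707 × 12 = 8.484 mm.
φr_n = 0.75 × 0.6 × 550 × 8.484 × 10⁻³ = 2.1 kN/mm.
L_req = P_u / φr_n = 1430 / 2.1 = 681 mm total.
Per side: 681 / 2 = 340.5 mm.
Round up → use L = 345 mm on each side.

L = 345 mm on each side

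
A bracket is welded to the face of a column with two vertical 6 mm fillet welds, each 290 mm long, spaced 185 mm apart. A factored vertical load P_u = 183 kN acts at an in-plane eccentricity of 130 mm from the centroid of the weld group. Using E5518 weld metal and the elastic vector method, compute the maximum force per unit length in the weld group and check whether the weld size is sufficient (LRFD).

f_max ≈ 677 N/mm; adequate

E55XX → F_EXX = 550 MPa.
Total weld length L_w = 580 mm. Treat welds as unit-width lines.
Polar moment about centroid: J = 2[d³/12 + d(b/2)²] = 2[290³/12 + 290×92.5²] = 9027000 mm³.
Direct shear f_v = P/L_w = 183×10³ / 580 = 315.5 N/mm (vertical).
Torsion M = P·e = 183×10³ × 130 = 23790000 N·mm.
Critical point at (x, y) = (92.5, 145) from centroid. f_tx = M·y/J = 382.1 N/mm; f_ty = M·x/J = 243.8 N/mm.
Resultant f_max = √[f_tx² + (f_v + f_ty)²] = √[382.1² + (315.5 + 243.8)²] = 677.4 N/mm.
Capacity per unit length: φr_n = 0.75 × 0.6 × 550 × (0.707 × 6) = 1050 N/mm.
677.4 ≤ 1050 → adequate.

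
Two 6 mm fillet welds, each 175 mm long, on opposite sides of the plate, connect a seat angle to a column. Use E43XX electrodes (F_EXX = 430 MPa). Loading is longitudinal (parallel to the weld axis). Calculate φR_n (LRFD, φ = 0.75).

Effective throat t_e = 0.707 × 6 = 4.242 mm.
Total length L = 350 mm; A_we = 4.242 × 350 = 1485 mm².
F_nw = 0.6 F_EXX = 0.6 × 430 = 258 MPa.
φR_n = 0.75 × 258 × 1485 × 10⁻³ = 287.3 kN.

φR_n ≈ 287 kN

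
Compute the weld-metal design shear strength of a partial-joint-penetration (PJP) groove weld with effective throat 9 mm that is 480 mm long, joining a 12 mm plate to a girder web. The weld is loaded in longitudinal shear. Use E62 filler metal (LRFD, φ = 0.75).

E62XX → F_EXX = 620 MPa.
Effective throat (given) t_e = 9 mm.
A_we = 9 × 480 = 4320 mm².
F_nw = 0.6 F_EXX = 372 MPa.
φR_n = 0.75 × 372 × 4320 × 10⁻³ = 1205 kN.

φR_n ≈ 1210 kN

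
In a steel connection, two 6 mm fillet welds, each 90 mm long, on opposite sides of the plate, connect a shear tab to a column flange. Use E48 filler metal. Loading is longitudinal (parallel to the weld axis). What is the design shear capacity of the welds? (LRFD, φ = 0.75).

φR_n ≈ 165 kN

E48XX → F_EXX = 480 MPa.
Effective throat t_e = 0.707 × 6 = 4.242 mm.
Total length L = 180 mm; A_we = 4.242 × 180 = 763.6 mm².
F_nw = 0.6 F_EXX = 0.6 × 480 = 288 MPa.
φR_n = 0.75 × 288 × 763.6 × 10⁻³ = 164.9 kN.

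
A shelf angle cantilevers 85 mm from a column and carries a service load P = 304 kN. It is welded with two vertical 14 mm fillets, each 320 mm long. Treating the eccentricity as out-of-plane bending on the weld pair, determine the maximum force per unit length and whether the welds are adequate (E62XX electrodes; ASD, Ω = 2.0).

f_max ≈ 894 N/mm; adequate

E62XX → F_EXX = 620 MPa.
L_w = 2 × 320 = 640 mm; section modulus (unit throat) S = 2 × L²/6 = 34130 mm².
Direct shear f_v = P/L_w = 304×10³/640 = 475 N/mm.
Moment M = P × e = 304×10³ × 85 = 25840000 N·mm; bending f_b = M/S = 757 N/mm.
f_max = √(f_v² + f_b²) = √(475² + 757²) = 893.7 N/mm.
r_n/Ω = (1/2.0) × 0.6 × 620 × (0.707 × 14) = 1841 N/mm → adequate.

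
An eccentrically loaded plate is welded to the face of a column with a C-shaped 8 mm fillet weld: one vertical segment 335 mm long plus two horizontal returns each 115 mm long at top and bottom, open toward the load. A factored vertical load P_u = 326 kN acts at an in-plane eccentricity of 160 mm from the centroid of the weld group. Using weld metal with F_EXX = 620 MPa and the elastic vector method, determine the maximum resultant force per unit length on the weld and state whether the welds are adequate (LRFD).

f_max ≈ 1340 N/mm; adequate

Total weld length L_w = 565 mm. Treat welds as unit-width lines.
Centroid: x̄ = 2×115×57.5 / 565 = 23.41 mm from the vertical weld.
Polar moment about centroid: J = I_x + I_y = [335³/12 + 2×115×167.5²] + [335×23.41² + 2(115³/12 + 115×34.09²)] = 10290000 mm³.
Direct shear f_v = P/L_w = 326×10³ / 565 = 577 N/mm (vertical).
Torsion M = P·e = 326×10³ × 160 = 52160000 N·mm.
Critical point at (x, y) = (91.59, 167.5) from centroid. f_tx = M·y/J = 849 N/mm; f_ty = M·x/J = 464.3 N/mm.
Resultant f_max = √[f_tx² + (f_v + f_ty)²] = √[849² + (577 + 464.3)²] = 1344 N/mm.
Capacity per unit length: φr_n = 0.75 × 0.6 × 620 × (0.707 × 8) = 1578 N/mm.
1344 ≤ 1578 → adequate.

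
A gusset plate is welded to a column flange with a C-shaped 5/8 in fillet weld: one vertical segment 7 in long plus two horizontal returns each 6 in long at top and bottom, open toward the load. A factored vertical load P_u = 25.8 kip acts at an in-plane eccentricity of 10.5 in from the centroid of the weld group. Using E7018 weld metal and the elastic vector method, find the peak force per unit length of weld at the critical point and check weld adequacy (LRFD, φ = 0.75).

f_max ≈ 6.9 kip/in; adequate

E70XX → F_EXX = 70 ksi.
Total weld length L_w = 19 in. Treat welds as unit-width lines.
Centroid: x̄ = 2×6×3 / 19 = 1.895 in from the vertical weld.
Polar moment about centroid: J = I_x + I_y = [7³/12 + 2×6×3.5²] + [7×1.895² + 2(6³/12 + 6×1.105²)] = 251.4 in³.
Direct shear f_v = P/L_w = 25.8 / 19 = 1.358 kip/in (vertical).
Torsion M = P·e = 25.8 × 10.5 = 270.9 kip·in.
Critical point at (x, y) = (4.105, 3.5) from centroid. f_tx = M·y/J = 3.772 kip/in; f_ty = M·x/J = 4.424 kip/in.
Resultant f_max = √[f_tx² + (f_v + f_ty)²] = √[3.772² + (1.358 + 4.424)²] = 6.904 kip/in.
Capacity per unit length: φr_n = 0.75 × 0.6 × 70 × (0.707 × 0.625) = 13.92 kip/in.
6.904 ≤ 13.92 → adequate.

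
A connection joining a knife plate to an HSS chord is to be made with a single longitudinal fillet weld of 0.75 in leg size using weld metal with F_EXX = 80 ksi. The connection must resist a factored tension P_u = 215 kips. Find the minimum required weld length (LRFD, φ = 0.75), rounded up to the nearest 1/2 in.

L = 11.5 in

Throat t_e = 0.707 × 0.75 = 0.5302 in.
φr_n = 0.75 × 0.6 × 80 × 0.5302 = 19.09 kips/in.
L_req = P_u / φr_n = 215 / 19.09 = 11.26 in total.
Round up → use L = 11.5 in.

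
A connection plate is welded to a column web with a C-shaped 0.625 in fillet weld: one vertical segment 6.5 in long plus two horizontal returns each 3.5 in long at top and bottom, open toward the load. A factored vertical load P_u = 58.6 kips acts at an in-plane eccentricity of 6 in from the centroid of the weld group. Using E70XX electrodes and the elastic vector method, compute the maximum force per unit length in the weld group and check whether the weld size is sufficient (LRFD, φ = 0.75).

E70XX → F_EXX = 70 ksi.
Total weld length L_w = 13.5 in. Treat welds as unit-width lines.
Centroid: x̄ = 2×3.5×1.75 / 13.5 = 0.9074 in from the vertical weld.
Polar moment about centroid: J = I_x + I_y = [6.5³/12 + 2×3.5×3.25²] + [6.5×0.9074² + 2(3.5³/12 + 3.5×0.8426²)] = 114.3 in³.
Direct shear f_v = P/L_w = 58.6 / 13.5 = 4.341 kip/in (vertical).
Torsion M = P·e = 58.6 × 6 = 351.6 kip·in.
Critical point at (x, y) = (2.593, 3.25) from centroid. f_tx = M·y/J = 9.998 kip/in; f_ty = M·x/J = 7.976 kip/in.
Resultant f_max = √[f_tx² + (f_v + f_ty)²] = √[9.998² + (4.341 + 7.976)²] = 15.86 kip/in.
Capacity per unit length: φr_n = 0.75 × 0.6 × 70 × (0.707 × 0.625) = 13.92 kip/in.
15.86 > 13.92 → NOT adequate.

f_max ≈ 15.9 kip/in; NOT adequate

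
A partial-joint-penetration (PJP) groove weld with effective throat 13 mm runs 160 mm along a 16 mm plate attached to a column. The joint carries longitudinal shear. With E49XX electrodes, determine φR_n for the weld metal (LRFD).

φR_n ≈ 459 kN

E49XX → F_EXX = 490 MPa.
Effective throat (given) t_e = 13 mm.
A_we = 13 × 160 = 2080 mm².
F_nw = 0.6 F_EXX = 294 MPa.
φR_n = 0.75 × 294 × 2080 × 10⁻³ = 458.6 kN.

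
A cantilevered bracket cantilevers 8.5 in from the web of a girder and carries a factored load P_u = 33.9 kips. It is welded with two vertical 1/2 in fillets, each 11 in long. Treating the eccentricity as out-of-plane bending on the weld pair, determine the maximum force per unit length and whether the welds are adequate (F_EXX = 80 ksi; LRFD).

L_w = 2 × 11 = 22 in; section modulus (unit throat) S = 2 × L²/6 = 40.33 in².
Direct shear f_v = P/L_w = 33.9/22 = 1.541 kip/in.
Moment M = P × e = 33.9 × 8.5 = 288.15 kip·in; bending f_b = M/S = 7.144 kip/in.
f_max = √(f_v² + f_b²) = √(1.541² + 7.144²) = 7.309 kip/in.
φr_n = 0.75 × 0.6 × 80 × (0.707 × 0.5) = 12.73 kip/in → adequate.

f_max ≈ 7.31 kip/in; adequate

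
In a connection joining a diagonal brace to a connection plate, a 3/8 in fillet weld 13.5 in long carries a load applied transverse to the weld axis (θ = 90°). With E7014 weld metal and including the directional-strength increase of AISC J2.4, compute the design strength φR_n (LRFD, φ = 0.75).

φR_n ≈ 169 kip

E70XX → F_EXX = 70 ksi.
t_e = 0.707 × 0.375 = 0.2651 in; A_we = 0.2651 × 13.5 = 3.579 in².
Directional factor: 1.0 + 0.5 sin^1.5(90°) = 1.5.
F_nw = 0.6 × 70 × 1.5 = 63 ksi.
φR_n = 0.75 × 63 × 3.579 = 169.1 kip.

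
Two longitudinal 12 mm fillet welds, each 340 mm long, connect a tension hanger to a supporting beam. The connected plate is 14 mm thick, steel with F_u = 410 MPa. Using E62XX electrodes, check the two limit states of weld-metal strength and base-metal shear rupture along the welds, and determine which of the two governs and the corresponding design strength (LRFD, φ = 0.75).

φR_n ≈ 1610 kN (weld metal governs)

E62XX → F_EXX = 620 MPa.
t_e = 0.707 × 12 = 8.484 mm; L = 680 mm.
Weld metal: φR_n = 0.75 × 0.6 × 620 × 8.484 × 680 × 10⁻³ = 1610 kN.
Base metal (shear rupture): φR_n = 0.75 × 0.6 × 410 × 14 × 680 × 10⁻³ = 1756 kN.
Governing: weld metal.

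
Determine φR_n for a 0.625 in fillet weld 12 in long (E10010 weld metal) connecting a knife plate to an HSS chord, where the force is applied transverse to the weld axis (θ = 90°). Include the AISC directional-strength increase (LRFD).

E100XX → F_EXX = 100 ksi.
t_e = 0.707 × 0.625 = 0.4419 in; A_we = 0.4419 × 12 = 5.302 in².
Directional factor: 1.0 + 0.5 sin^1.5(90°) = 1.5.
F_nw = 0.6 × 100 × 1.5 = 90 ksi.
φR_n = 0.75 × 90 × 5.302 = 357.9 kips.

φR_n ≈ 358 kips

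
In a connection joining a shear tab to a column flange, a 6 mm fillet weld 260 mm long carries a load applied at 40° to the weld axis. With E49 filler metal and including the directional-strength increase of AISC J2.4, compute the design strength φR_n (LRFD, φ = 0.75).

E49XX → F_EXX = 490 MPa.
t_e = 0.707 × 6 = 4.242 mm; A_we = 4.242 × 260 = 1103 mm².
Directional factor: 1.0 + 0.5 sin^1.5(40°) = 1.258.
F_nw = 0.6 × 490 × 1.258 = 369.8 MPa.
φR_n = 0.75 × 369.8 × 1103 × 10⁻³ = 305.9 kN.

φR_n ≈ 306 kN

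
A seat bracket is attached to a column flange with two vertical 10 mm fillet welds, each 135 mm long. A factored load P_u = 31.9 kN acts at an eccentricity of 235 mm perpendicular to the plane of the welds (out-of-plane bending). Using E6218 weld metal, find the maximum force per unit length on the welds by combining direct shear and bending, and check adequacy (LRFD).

E62XX → F_EXX = 620 MPa.
L_w = 2 × 135 = 270 mm; section modulus (unit throat) S = 2 × L²/6 = 6075 mm².
Direct shear f_v = P/L_w = 31.9×10³/270 = 118.1 N/mm.
Moment M = P × e = 31.9×10³ × 235 = 7496500 N·mm; bending f_b = M/S = 1234 N/mm.
f_max = √(f_v² + f_b²) = √(118.1² + 1234²) = 1240 N/mm.
φr_n = 0.75 × 0.6 × 620 × (0.707 × 10) = 1973 N/mm → adequate.

f_max ≈ 1240 N/mm; adequate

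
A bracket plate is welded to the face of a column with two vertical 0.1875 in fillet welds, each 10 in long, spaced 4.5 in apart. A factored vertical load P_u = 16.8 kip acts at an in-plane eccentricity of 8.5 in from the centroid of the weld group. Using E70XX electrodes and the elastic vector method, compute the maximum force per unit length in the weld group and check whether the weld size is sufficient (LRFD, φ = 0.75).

f_max ≈ 3.36 kip/in; adequate

E70XX → F_EXX = 70 ksi.
Total weld length L_w = 20 in. Treat welds as unit-width lines.
Polar moment about centroid: J = 2[d³/12 + d(b/2)²] = 2[10³/12 + 10×2.25²] = 267.9 in³.
Direct shear f_v = P/L_w = 16.8 / 20 = 0.84 kip/in (vertical).
Torsion M = P·e = 16.8 × 8.5 = 142.8 kip·in.
Critical point at (x, y) = (2.25, 5) from centroid. f_tx = M·y/J = 2.665 kip/in; f_ty = M·x/J = 1.199 kip/in.
Resultant f_max = √[f_tx² + (f_v + f_ty)²] = √[2.665² + (0.84 + 1.199)²] = 3.356 kip/in.
Capacity per unit length: φr_n = 0.75 × 0.6 × 70 × (0.707 × 0.1875) = 4.176 kip/in.
3.356 ≤ 4.176 → adequate.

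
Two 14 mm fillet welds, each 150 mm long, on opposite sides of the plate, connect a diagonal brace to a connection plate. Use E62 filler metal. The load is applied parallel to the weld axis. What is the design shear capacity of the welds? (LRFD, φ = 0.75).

E62XX → F_EXX = 620 MPa.
Effective throat t_e = 0.707 × 14 = 9.898 mm.
Total length L = 300 mm; A_we = 9.898 × 300 = 2969 mm².
F_nw = 0.6 F_EXX = 0.6 × 620 = 372 MPa.
φR_n = 0.75 × 372 × 2969 × 10⁻³ = 828.5 kN.

φR_n ≈ 828 kN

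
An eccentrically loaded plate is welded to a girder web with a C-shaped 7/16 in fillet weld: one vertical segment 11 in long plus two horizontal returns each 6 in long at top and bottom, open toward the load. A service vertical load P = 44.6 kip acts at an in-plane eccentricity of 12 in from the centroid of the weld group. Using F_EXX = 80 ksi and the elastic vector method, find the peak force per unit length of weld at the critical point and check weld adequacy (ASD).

Total weld length L_w = 23 in. Treat welds as unit-width lines.
Centroid: x̄ = 2×6×3 / 23 = 1.565 in from the vertical weld.
Polar moment about centroid: J = I_x + I_y = [11³/12 + 2×6×5.5²] + [11×1.565² + 2(6³/12 + 6×1.435²)] = 561.6 in³.
Direct shear f_v = P/L_w = 44.6 / 23 = 1.939 kip/in (vertical).
Torsion M = P·e = 44.6 × 12 = 535.2 kip·in.
Critical point at (x, y) = (4.435, 5.5) from centroid. f_tx = M·y/J = 5.242 kip/in; f_ty = M·x/J = 4.227 kip/in.
Resultant f_max = √[f_tx² + (f_v + f_ty)²] = √[5.242² + (1.939 + 4.227)²] = 8.093 kip/in.
Capacity per unit length: r_n/Ω = (1/2.0) × 0.6 × 80 × (0.707 × 0.4375) = 7.423 kip/in.
8.093 > 7.423 → NOT adequate.

f_max ≈ 8.09 kip/in; NOT adequate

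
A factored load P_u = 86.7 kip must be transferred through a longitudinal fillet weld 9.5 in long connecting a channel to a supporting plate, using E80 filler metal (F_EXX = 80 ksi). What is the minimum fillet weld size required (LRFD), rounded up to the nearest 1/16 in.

w = 3/8 in

Total weld length L = 9.5 in.
Required throat t_e = P_u / (φ × 0.6 F_EXX × L) = 86.7 / (0.75 × 0.6 × 80 × 9.5) = 0.2535 in.
Required leg w = t_e / 0.707 = 0.3586 in → use 3/8 in.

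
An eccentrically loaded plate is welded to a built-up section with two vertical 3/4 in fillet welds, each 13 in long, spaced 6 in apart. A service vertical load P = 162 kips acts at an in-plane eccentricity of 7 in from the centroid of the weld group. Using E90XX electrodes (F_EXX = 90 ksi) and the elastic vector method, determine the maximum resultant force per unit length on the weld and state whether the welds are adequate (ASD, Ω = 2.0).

f_max ≈ 17.1 kip/in; NOT adequate

Total weld length L_w = 26 in. Treat welds as unit-width lines.
Polar moment about centroid: J = 2[d³/12 + d(b/2)²] = 2[13³/12 + 13×3²] = 600.2 in³.
Direct shear f_v = P/L_w = 162 / 26 = 6.231 kip/in (vertical).
Torsion M = P·e = 162 × 7 = 1134 kip·in.
Critical point at (x, y) = (3, 6.5) from centroid. f_tx = M·y/J = 12.28 kip/in; f_ty = M·x/J = 5.668 kip/in.
Resultant f_max = √[f_tx² + (f_v + f_ty)²] = √[12.28² + (6.231 + 5.668)²] = 17.1 kip/in.
Capacity per unit length: r_n/Ω = (1/2.0) × 0.6 × 90 × (0.707 × 0.75) = 14.32 kip/in.
17.1 > 14.32 → NOT adequate.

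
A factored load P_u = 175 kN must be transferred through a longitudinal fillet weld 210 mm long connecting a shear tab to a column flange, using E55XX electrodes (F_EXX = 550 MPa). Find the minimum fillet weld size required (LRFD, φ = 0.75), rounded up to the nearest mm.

Total weld length L = 210 mm.
Required throat t_e = P_u / (φ × 0.6 F_EXX × L) = 175 / (0.75 × 0.6 × 550 × 210 × 10⁻³) = 3.367 mm.
Required leg w = t_e / 0.707 = 4.762 mm → use 5 mm.

w = 5 mm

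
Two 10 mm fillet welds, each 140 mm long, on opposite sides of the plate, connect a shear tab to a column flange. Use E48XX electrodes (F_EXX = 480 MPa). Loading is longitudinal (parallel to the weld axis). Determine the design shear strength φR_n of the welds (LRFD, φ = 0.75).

Effective throat t_e = 0.707 × 10 = 7.07 mm.
Total length L = 280 mm; A_we = 7.07 × 280 = 1980 mm².
F_nw = 0.6 F_EXX = 0.6 × 480 = 288 MPa.
φR_n = 0.75 × 288 × 1980 × 10⁻³ = 427.6 kN.

φR_n ≈ 428 kN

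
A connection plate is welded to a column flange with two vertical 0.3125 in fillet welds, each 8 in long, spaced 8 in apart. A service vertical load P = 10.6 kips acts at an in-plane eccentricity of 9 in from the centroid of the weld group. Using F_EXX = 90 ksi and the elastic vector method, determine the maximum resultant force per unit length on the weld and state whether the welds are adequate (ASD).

f_max ≈ 2.1 kip/in; adequate

Total weld length L_w = 16 in. Treat welds as unit-width lines.
Polar moment about centroid: J = 2[d³/12 + d(b/2)²] = 2[8³/12 + 8×4²] = 341.3 in³.
Direct shear f_v = P/L_w = 10.6 / 16 = 0.6625 kip/in (vertical).
Torsion M = P·e = 10.6 × 9 = 95.4 kip·in.
Critical point at (x, y) = (4, 4) from centroid. f_tx = M·y/J = 1.118 kip/in; f_ty = M·x/J = 1.118 kip/in.
Resultant f_max = √[f_tx² + (f_v + f_ty)²] = √[1.118² + (0.6625 + 1.118)²] = 2.102 kip/in.
Capacity per unit length: r_n/Ω = (1/2.0) × 0.6 × 90 × (0.707 × 0.3125) = 5.965 kip/in.
2.102 ≤ 5.965 → adequate.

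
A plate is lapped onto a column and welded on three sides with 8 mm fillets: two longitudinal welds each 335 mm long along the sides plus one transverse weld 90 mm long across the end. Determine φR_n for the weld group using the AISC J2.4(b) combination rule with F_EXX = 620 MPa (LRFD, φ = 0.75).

φR_n ≈ 1200 kN

t_e = 0.707 × 8 = 5.656 mm.
R_nwl = 0.6 × 620 × 5.656 × 670 × 10⁻³ = 1410 kN (longitudinal, 2 welds).
R_nwt = 0.6 × 620 × 5.656 × 90 × 10⁻³ = 189.4 kN (transverse, base value).
(i) R_nwl + R_nwt = 1599 kN; (ii) 0.85 R_nwl + 1.5 R_nwt = 1482 kN.
R_n = max = 1599 kN [governs: (i)]; φR_n = 1199 kN.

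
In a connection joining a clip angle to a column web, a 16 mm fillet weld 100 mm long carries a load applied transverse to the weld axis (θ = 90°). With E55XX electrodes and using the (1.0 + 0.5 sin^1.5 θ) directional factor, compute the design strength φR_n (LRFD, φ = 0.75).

E55XX → F_EXX = 550 MPa.
t_e = 0.707 × 16 = 11.31 mm; A_we = 11.31 × 100 = 1131 mm².
Directional factor: 1.0 + 0.5 sin^1.5(90°) = 1.5.
F_nw = 0.6 × 550 × 1.5 = 495 MPa.
φR_n = 0.75 × 495 × 1131 × 10⁻³ = 420 kN.

φR_n ≈ 420 kN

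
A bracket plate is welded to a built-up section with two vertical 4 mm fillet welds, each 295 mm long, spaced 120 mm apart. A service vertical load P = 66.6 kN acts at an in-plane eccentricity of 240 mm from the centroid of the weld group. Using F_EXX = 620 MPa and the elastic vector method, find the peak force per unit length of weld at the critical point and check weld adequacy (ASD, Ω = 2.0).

Total weld length L_w = 590 mm. Treat welds as unit-width lines.
Polar moment about centroid: J = 2[d³/12 + d(b/2)²] = 2[295³/12 + 295×60²] = 6403000 mm³.
Direct shear f_v = P/L_w = 66.6×10³ / 590 = 112.9 N/mm (vertical).
Torsion M = P·e = 66.6×10³ × 240 = 15984000 N·mm.
Critical point at (x, y) = (60, 147.5) from centroid. f_tx = M·y/J = 368.2 N/mm; f_ty = M·x/J = 149.8 N/mm.
Resultant f_max = √[f_tx² + (f_v + f_ty)²] = √[368.2² + (112.9 + 149.8)²] = 452.3 N/mm.
Capacity per unit length: r_n/Ω = (1/2.0) × 0.6 × 620 × (0.707 × 4) = 526 N/mm.
452.3 ≤ 526 → adequate.

f_max ≈ 452 N/mm; adequate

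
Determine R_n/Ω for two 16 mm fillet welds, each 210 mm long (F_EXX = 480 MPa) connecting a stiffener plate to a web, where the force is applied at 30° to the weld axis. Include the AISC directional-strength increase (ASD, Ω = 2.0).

R_n/Ω ≈ 805 kN

t_e = 0.707 × 16 = 11.31 mm; A_we = 11.31 × 420 = 4751 mm².
Directional factor: 1.0 + 0.5 sin^1.5(30°) = 1.177.
F_nw = 0.6 × 480 × 1.177 = 338.9 MPa.
R_n/Ω = (338.9 × 4751) / 2.0 × 10⁻³ = 805.1 kN.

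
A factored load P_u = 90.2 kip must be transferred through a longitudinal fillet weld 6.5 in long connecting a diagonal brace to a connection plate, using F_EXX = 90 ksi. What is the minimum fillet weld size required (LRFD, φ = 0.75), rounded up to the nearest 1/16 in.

w = 1/2 in

Total weld length L = 6.5 in.
Required throat t_e = P_u / (φ × 0.6 F_EXX × L) = 90.2 / (0.75 × 0.6 × 90 × 6.5) = 0.3426 in.
Required leg w = t_e / 0.707 = 0.4846 in → use 1/2 in.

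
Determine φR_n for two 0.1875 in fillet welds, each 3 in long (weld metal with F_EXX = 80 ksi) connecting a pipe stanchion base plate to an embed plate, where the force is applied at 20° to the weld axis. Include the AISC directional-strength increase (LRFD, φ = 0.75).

φR_n ≈ 31.5 kips

t_e = 0.707 × 0.1875 = 0.1326 in; A_we = 0.1326 × 6 = 0.7954 in².
Directional factor: 1.0 + 0.5 sin^1.5(20°) = 1.1.
F_nw = 0.6 × 80 × 1.1 = 52.8 ksi.
φR_n = 0.75 × 52.8 × 0.7954 = 31.5 kips.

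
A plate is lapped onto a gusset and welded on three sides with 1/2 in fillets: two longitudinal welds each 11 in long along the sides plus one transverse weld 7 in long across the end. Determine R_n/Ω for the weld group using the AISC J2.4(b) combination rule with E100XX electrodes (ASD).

R_n/Ω ≈ 310 kips

E100XX → F_EXX = 100 ksi.
t_e = 0.707 × 0.5 = 0.3535 in.
R_nwl = 0.6 × 100 × 0.3535 × 22 = 466.6 kips (longitudinal, 2 welds).
R_nwt = 0.6 × 100 × 0.3535 × 7 = 148.5 kips (transverse, base value).
(i) R_nwl + R_nwt = 615.1 kips; (ii) 0.85 R_nwl + 1.5 R_nwt = 619.3 kips.
R_n = max = 619.3 kips [governs: (ii)]; R_n/Ω = 309.7 kips.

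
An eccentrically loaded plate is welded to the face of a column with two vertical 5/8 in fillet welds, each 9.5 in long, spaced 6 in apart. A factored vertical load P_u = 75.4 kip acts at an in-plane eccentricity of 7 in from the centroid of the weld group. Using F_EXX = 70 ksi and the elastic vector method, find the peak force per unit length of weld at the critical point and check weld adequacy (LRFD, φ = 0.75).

f_max ≈ 12 kip/in; adequate

Total weld length L_w = 19 in. Treat welds as unit-width lines.
Polar moment about centroid: J = 2[d³/12 + d(b/2)²] = 2[9.5³/12 + 9.5×3²] = 313.9 in³.
Direct shear f_v = P/L_w = 75.4 / 19 = 3.968 kip/in (vertical).
Torsion M = P·e = 75.4 × 7 = 527.8 kip·in.
Critical point at (x, y) = (3, 4.75) from centroid. f_tx = M·y/J = 7.987 kip/in; f_ty = M·x/J = 5.044 kip/in.
Resultant f_max = √[f_tx² + (f_v + f_ty)²] = √[7.987² + (3.968 + 5.044)²] = 12.04 kip/in.
Capacity per unit length: φr_n = 0.75 × 0.6 × 70 × (0.707 × 0.625) = 13.92 kip/in.
12.04 ≤ 13.92 → adequate.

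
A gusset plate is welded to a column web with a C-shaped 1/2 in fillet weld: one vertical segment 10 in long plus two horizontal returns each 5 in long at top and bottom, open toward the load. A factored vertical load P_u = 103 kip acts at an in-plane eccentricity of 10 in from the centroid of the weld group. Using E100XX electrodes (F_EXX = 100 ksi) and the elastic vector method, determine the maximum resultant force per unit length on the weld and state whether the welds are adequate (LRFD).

f_max ≈ 20.2 kip/in; NOT adequate

Total weld length L_w = 20 in. Treat welds as unit-width lines.
Centroid: x̄ = 2×5×2.5 / 20 = 1.25 in from the vertical weld.
Polar moment about centroid: J = I_x + I_y = [10³/12 + 2×5×5²] + [10×1.25² + 2(5³/12 + 5×1.25²)] = 385.4 in³.
Direct shear f_v = P/L_w = 103 / 20 = 5.15 kip/in (vertical).
Torsion M = P·e = 103 × 10 = 1030 kip·in.
Critical point at (x, y) = (3.75, 5) from centroid. f_tx = M·y/J = 13.36 kip/in; f_ty = M·x/J = 10.02 kip/in.
Resultant f_max = √[f_tx² + (f_v + f_ty)²] = √[13.36² + (5.15 + 10.02)²] = 20.22 kip/in.
Capacity per unit length: φr_n = 0.75 × 0.6 × 100 × (0.707 × 0.5) = 15.91 kip/in.
20.22 > 15.91 → NOT adequate.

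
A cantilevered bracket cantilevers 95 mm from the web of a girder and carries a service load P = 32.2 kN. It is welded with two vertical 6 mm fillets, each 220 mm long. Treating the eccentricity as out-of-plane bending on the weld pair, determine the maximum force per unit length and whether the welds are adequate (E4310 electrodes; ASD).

E43XX → F_EXX = 430 MPa.
L_w = 2 × 220 = 440 mm; section modulus (unit throat) S = 2 × L²/6 = 16130 mm².
Direct shear f_v = P/L_w = 32.2×10³/440 = 73.18 N/mm.
Moment M = P × e = 32.2×10³ × 95 = 3059000 N·mm; bending f_b = M/S = 189.6 N/mm.
f_max = √(f_v² + f_b²) = √(73.18² + 189.6²) = 203.2 N/mm.
r_n/Ω = (1/2.0) × 0.6 × 430 × (0.707 × 6) = 547.2 N/mm → adequate.

f_max ≈ 203 N/mm; adequate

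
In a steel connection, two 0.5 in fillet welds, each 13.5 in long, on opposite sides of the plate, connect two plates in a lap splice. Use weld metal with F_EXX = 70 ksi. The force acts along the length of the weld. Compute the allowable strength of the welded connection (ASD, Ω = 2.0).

Effective throat t_e = 0.707 × 0.5 = 0.3535 in.
Total length L = 27 in; A_we = 0.3535 × 27 = 9.544 in².
F_nw = 0.6 F_EXX = 0.6 × 70 = 42 ksi.
R_n = 42 × 9.544 = 400.9 kips; R_n/Ω = 400.9/2.0 = 200.4 kips.

R_n/Ω ≈ 200 kips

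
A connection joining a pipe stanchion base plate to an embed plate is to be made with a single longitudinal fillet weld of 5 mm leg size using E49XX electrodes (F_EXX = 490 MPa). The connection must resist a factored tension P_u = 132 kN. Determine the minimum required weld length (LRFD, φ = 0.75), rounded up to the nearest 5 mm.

Throat t_e = 0.707 × 5 = 3.535 mm.
φr_n = 0.75 × 0.6 × 490 × 3.535 × 10⁻³ = 0.7795 kN/mm.
L_req = P_u / φr_n = 132 / 0.7795 = 169.3 mm total.
Round up → use L = 170 mm.

L = 170 mm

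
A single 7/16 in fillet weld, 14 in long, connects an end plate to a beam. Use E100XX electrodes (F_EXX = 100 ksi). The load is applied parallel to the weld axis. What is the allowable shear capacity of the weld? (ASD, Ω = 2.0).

Effective throat t_e = 0.707 × 0.4375 = 0.3093 in.
Total length L = 14 in; A_we = 0.3093 × 14 = 4.33 in².
F_nw = 0.6 F_EXX = 0.6 × 100 = 60 ksi.
R_n = 60 × 4.33 = 259.8 kips; R_n/Ω = 259.8/2.0 = 129.9 kips.

R_n/Ω ≈ 130 kips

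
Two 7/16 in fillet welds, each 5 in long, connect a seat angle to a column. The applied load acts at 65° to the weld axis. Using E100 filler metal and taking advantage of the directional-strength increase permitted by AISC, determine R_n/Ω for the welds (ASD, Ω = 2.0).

R_n/Ω ≈ 133 kip

E100XX → F_EXX = 100 ksi.
t_e = 0.707 × 0.4375 = 0.3093 in; A_we = 0.3093 × 10 = 3.093 in².
Directional factor: 1.0 + 0.5 sin^1.5(65°) = 1.431.
F_nw = 0.6 × 100 × 1.431 = 85.88 ksi.
R_n/Ω = (85.88 × 3.093) / 2.0 = 132.8 kip.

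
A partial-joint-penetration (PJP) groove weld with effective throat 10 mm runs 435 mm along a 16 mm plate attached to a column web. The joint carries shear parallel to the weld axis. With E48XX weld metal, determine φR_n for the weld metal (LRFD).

φR_n ≈ 940 kN

E48XX → F_EXX = 480 MPa.
Effective throat (given) t_e = 10 mm.
A_we = 10 × 435 = 4350 mm².
F_nw = 0.6 F_EXX = 288 MPa.
φR_n = 0.75 × 288 × 4350 × 10⁻³ = 939.6 kN.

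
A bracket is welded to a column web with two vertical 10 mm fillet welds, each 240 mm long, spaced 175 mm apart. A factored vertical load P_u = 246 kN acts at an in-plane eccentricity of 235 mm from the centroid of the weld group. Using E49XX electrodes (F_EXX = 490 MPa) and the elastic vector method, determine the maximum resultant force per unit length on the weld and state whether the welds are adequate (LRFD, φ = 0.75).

f_max ≈ 1790 N/mm; NOT adequate

Total weld length L_w = 480 mm. Treat welds as unit-width lines.
Polar moment about centroid: J = 2[d³/12 + d(b/2)²] = 2[240³/12 + 240×87.5²] = 5979000 mm³.
Direct shear f_v = P/L_w = 246×10³ / 480 = 512.5 N/mm (vertical).
Torsion M = P·e = 246×10³ × 235 = 57810000 N·mm.
Critical point at (x, y) = (87.5, 120) from centroid. f_tx = M·y/J = 1160 N/mm; f_ty = M·x/J = 846 N/mm.
Resultant f_max = √[f_tx² + (f_v + f_ty)²] = √[1160² + (512.5 + 846)²] = 1787 N/mm.
Capacity per unit length: φr_n = 0.75 × 0.6 × 490 × (0.707 × 10) = 1559 N/mm.
1787 > 1559 → NOT adequate.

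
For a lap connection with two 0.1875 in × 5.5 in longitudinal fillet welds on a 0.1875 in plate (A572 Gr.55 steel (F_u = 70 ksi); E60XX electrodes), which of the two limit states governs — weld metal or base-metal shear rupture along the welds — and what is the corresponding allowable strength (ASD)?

R_n/Ω ≈ 26.2 kips (weld metal governs)

E60XX → F_EXX = 60 ksi.
t_e = 0.707 × 0.1875 = 0.1326 in; L = 11 in.
Weld metal: R_n/Ω = (1/2.0) × 0.6 × 60 × 0.1326 × 11 = 26.25 kips.
Base metal (shear rupture): R_n/Ω = (1/2.0) × 0.6 × 70 × 0.1875 × 11 = 43.31 kips.
Governing: weld metal.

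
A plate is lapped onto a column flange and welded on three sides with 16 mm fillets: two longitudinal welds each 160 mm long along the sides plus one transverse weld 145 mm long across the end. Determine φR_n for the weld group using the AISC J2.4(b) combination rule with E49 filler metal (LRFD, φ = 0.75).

φR_n ≈ 1220 kN

E49XX → F_EXX = 490 MPa.
t_e = 0.707 × 16 = 11.31 mm.
R_nwl = 0.6 × 490 × 11.31 × 320 × 10⁻³ = 1064 kN (longitudinal, 2 welds).
R_nwt = 0.6 × 490 × 11.31 × 145 × 10⁻³ = 482.2 kN (transverse, base value).
(i) R_nwl + R_nwt = 1546 kN; (ii) 0.85 R_nwl + 1.5 R_nwt = 1628 kN.
R_n = max = 1628 kN [governs: (ii)]; φR_n = 1221 kN.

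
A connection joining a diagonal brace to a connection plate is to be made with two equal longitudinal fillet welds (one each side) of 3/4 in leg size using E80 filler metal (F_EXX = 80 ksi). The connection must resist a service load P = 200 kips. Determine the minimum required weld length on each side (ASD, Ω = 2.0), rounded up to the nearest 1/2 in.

Throat t_e = 0.707 × 0.75 = 0.5302 in.
r_n/Ω = (0.6 × 80 × 0.5302) / 2.0 = 12.73 kip/in.
L_req = P / (r_n/Ω) = 200 / 12.73 = 15.72 in total.
Per side: 15.72 / 2 = 7.858 in.
Round up → use L = 8 in on each side.

L = 8 in on each side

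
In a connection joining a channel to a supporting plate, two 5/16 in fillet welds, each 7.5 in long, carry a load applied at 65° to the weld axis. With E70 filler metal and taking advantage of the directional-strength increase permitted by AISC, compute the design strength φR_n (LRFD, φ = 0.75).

E70XX → F_EXX = 70 ksi.
t_e = 0.707 × 0.3125 = 0.2209 in; A_we = 0.2209 × 15 = 3.314 in².
Directional factor: 1.0 + 0.5 sin^1.5(65°) = 1.431.
F_nw = 0.6 × 70 × 1.431 = 60.12 ksi.
φR_n = 0.75 × 60.12 × 3.314 = 149.4 kip.

φR_n ≈ 149 kip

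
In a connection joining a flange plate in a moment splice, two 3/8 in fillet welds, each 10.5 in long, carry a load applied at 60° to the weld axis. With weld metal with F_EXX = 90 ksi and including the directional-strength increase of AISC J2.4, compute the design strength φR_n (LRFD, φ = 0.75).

t_e = 0.707 × 0.375 = 0.2651 in; A_we = 0.2651 × 21 = 5.568 in².
Directional factor: 1.0 + 0.5 sin^1.5(60°) = 1.403.
F_nw = 0.6 × 90 × 1.403 = 75.76 ksi.
φR_n = 0.75 × 75.76 × 5.568 = 316.4 kips.

φR_n ≈ 316 kips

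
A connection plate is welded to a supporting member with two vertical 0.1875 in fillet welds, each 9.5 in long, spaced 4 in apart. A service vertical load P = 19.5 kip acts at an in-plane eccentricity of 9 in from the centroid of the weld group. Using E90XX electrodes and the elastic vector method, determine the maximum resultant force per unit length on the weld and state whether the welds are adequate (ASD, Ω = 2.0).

E90XX → F_EXX = 90 ksi.
Total weld length L_w = 19 in. Treat welds as unit-width lines.
Polar moment about centroid: J = 2[d³/12 + d(b/2)²] = 2[9.5³/12 + 9.5×2²] = 218.9 in³.
Direct shear f_v = P/L_w = 19.5 / 19 = 1.026 kip/in (vertical).
Torsion M = P·e = 19.5 × 9 = 175.5 kip·in.
Critical point at (x, y) = (2, 4.75) from centroid. f_tx = M·y/J = 3.808 kip/in; f_ty = M·x/J = 1.604 kip/in.
Resultant f_max = √[f_tx² + (f_v + f_ty)²] = √[3.808² + (1.026 + 1.604)²] = 4.628 kip/in.
Capacity per unit length: r_n/Ω = (1/2.0) × 0.6 × 90 × (0.707 × 0.1875) = 3.579 kip/in.
4.628 > 3.579 → NOT adequate.

f_max ≈ 4.63 kip/in; NOT adequate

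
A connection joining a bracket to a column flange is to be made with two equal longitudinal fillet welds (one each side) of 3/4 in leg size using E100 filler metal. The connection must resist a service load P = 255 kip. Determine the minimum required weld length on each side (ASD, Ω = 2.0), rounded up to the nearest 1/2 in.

E100XX → F_EXX = 100 ksi.
Throat t_e = 0.707 × 0.75 = 0.5302 in.
r_n/Ω = (0.6 × 100 × 0.5302) / 2.0 = 15.91 kip/in.
L_req = P / (r_n/Ω) = 255 / 15.91 = 16.03 in total.
Per side: 16.03 / 2 = 8.015 in.
Round up → use L = 8.5 in on each side.

L = 8.5 in on each side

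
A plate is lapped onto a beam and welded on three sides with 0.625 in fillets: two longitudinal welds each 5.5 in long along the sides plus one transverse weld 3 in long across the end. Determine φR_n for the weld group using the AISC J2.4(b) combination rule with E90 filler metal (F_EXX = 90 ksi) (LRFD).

φR_n ≈ 251 kips

t_e = 0.707 × 0.625 = 0.4419 in.
R_nwl = 0.6 × 90 × 0.4419 × 11 = 262.5 kips (longitudinal, 2 welds).
R_nwt = 0.6 × 90 × 0.4419 × 3 = 71.58 kips (transverse, base value).
(i) R_nwl + R_nwt = 334.1 kips; (ii) 0.85 R_nwl + 1.5 R_nwt = 330.5 kips.
R_n = max = 334.1 kips [governs: (i)]; φR_n = 250.5 kips.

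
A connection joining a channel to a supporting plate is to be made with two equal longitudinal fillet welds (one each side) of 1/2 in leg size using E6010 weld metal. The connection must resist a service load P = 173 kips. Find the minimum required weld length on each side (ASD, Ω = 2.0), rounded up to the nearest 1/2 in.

L = 14 in on each side

E60XX → F_EXX = 60 ksi.
Throat t_e = 0.707 × 0.5 = 0.3535 in.
r_n/Ω = (0.6 × 60 × 0.3535) / 2.0 = 6.363 kip/in.
L_req = P / (r_n/Ω) = 173 / 6.363 = 27.19 in total.
Per side: 27.19 / 2 = 13.59 in.
Round up → use L = 14 in on each side.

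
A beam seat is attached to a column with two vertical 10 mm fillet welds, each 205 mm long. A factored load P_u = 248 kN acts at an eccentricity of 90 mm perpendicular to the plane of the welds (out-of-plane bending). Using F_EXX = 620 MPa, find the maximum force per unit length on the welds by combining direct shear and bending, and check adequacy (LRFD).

f_max ≈ 1700 N/mm; adequate

L_w = 2 × 205 = 410 mm; section modulus (unit throat) S = 2 × L²/6 = 14010 mm².
Direct shear f_v = P/L_w = 248×10³/410 = 604.9 N/mm.
Moment M = P × e = 248×10³ × 90 = 22320000 N·mm; bending f_b = M/S = 1593 N/mm.
f_max = √(f_v² + f_b²) = √(604.9² + 1593²) = 1704 N/mm.
φr_n = 0.75 × 0.6 × 620 × (0.707 × 10) = 1973 N/mm → adequate.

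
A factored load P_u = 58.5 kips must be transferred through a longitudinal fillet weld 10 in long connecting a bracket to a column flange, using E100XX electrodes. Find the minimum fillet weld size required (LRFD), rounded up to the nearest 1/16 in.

w = 3/16 in

E100XX → F_EXX = 100 ksi.
Total weld length L = 10 in.
Required throat t_e = P_u / (φ × 0.6 F_EXX × L) = 58.5 / (0.75 × 0.6 × 100 × 10) = 0.13 in.
Required leg w = t_e / 0.707 = 0.1839 in → use 3/16 in.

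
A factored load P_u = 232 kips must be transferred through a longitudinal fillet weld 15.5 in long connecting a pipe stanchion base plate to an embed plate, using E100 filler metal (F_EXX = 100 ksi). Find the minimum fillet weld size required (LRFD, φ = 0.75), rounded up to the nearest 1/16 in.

Total weld length L = 15.5 in.
Required throat t_e = P_u / (φ × 0.6 F_EXX × L) = 232 / (0.75 × 0.6 × 100 × 15.5) = 0.3326 in.
Required leg w = t_e / 0.707 = 0.4705 in → use 1/2 in.

w = 1/2 in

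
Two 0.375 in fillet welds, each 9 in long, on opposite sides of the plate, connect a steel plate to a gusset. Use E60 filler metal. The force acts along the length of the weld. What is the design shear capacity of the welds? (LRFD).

φR_n ≈ 129 kip

E60XX → F_EXX = 60 ksi.
Effective throat t_e = 0.707 × 0.375 = 0.2651 in.
Total length L = 18 in; A_we = 0.2651 × 18 = 4.772 in².
F_nw = 0.6 F_EXX = 0.6 × 60 = 36 ksi.
φR_n = 0.75 × 36 × 4.772 = 128.9 kip.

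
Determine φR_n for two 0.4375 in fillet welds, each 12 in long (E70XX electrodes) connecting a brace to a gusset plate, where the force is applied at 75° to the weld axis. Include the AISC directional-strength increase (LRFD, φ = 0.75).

E70XX → F_EXX = 70 ksi.
t_e = 0.707 × 0.4375 = 0.3093 in; A_we = 0.3093 × 24 = 7.423 in².
Directional factor: 1.0 + 0.5 sin^1.5(75°) = 1.475.
F_nw = 0.6 × 70 × 1.475 = 61.94 ksi.
φR_n = 0.75 × 61.94 × 7.423 = 344.8 kips.

φR_n ≈ 345 kips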